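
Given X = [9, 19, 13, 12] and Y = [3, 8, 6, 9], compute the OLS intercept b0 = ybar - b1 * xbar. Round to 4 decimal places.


Compute b1 = 0.3886 from the OLS formula.
With xbar = 13.2500 and ybar = 6.5000, the intercept is:
b0 = 6.5000 - 0.3886 * 13.2500 = 1.3507.

1.3507


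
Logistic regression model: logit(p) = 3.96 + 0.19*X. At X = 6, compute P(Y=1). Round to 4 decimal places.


Compute z = 3.96 + (0.19)(6) = 5.1000.
exp(-z) = 0.0061.
P = 1/(1 + 0.0061) = 0.9939.

0.9939


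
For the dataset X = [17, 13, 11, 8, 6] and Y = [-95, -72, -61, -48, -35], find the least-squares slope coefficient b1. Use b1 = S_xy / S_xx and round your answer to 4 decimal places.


First compute the means: xbar = 11.0000, ybar = -62.2000.
Then S_xx = sum((xi - xbar)^2) = 74.0000.
S_xy = sum((xi - xbar)(yi - ybar)) = -395.0000.
b1 = S_xy / S_xx = -395.0000 / 74.0000 = -5.3378.

-5.3378


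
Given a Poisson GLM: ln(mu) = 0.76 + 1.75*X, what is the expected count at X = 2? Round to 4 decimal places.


Linear predictor: eta = 0.76 + (1.75)(2) = 4.2600.
Expected count: mu = exp(4.2600) = 70.8100.

70.8100


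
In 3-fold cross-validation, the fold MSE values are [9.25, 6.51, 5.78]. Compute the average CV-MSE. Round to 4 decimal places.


Total MSE across folds = 21.5400.
CV-MSE = 21.5400/3 = 7.1800.

7.1800


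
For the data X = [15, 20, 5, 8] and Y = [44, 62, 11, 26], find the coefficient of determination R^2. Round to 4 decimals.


Fit the OLS line: b0 = -3.1196, b1 = 3.2391.
SSres = 16.8587.
SStot = 1464.7500.
R^2 = 1 - 16.8587/1464.7500 = 0.9885.

0.9885


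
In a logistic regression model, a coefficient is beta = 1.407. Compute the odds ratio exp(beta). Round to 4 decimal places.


The odds ratio is computed as:
OR = e^(1.407) = 4.0837.

4.0837


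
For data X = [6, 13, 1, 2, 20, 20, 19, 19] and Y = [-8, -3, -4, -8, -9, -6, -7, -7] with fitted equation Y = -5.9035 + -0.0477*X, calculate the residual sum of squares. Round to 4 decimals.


For each point, residual = actual - predicted.
Residuals: [-1.8103, 3.5236, 1.9512, -2.0011, -2.1425, 0.8575, -0.1902, -0.1902].
Sum of squared residuals = 28.9025.

28.9025


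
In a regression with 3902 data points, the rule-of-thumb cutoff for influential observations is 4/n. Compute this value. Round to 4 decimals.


Using the rule of thumb:
Threshold = 4 / 3902 = 0.0010.

0.0010


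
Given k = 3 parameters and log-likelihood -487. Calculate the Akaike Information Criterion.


AIC = 2k - 2*loglik = 2(3) - 2(-487).
= 6 + 974 = 980.

980


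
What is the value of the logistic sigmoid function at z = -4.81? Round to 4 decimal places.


exp(4.8100) = 122.7316.
1 + exp(-z) = 123.7316.
sigmoid = 1/123.7316 = 0.0081.

0.0081


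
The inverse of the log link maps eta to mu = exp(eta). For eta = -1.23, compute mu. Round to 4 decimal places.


The inverse log link gives:
mu = exp(-1.23) = 0.2923.

0.2923


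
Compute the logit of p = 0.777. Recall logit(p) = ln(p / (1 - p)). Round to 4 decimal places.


The odds are p/(1-p) = 0.777 / 0.223 = 3.4843.
logit(p) = ln(3.4843) = 1.2483.

1.2483


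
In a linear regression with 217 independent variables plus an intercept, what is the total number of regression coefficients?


Including the intercept, the model has 217 predictor coefficients + 1 intercept.
Total = 218.

218


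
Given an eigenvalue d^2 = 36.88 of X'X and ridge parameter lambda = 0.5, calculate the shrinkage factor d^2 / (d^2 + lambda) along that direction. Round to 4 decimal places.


Compute the denominator: 36.88 + 0.5 = 37.3800.
Shrinkage factor = 36.88 / 37.3800 = 0.9866.

0.9866


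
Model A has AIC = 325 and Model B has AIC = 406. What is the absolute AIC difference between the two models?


|AIC_A - AIC_B| = |325 - 406| = 81.
Model A is preferred (lower AIC).

81


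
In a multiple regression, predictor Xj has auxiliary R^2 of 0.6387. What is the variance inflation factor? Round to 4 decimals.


Using VIF = 1/(1 - R^2_j):
1 - 0.6387 = 0.3613.
VIF = 2.7678.

2.7678


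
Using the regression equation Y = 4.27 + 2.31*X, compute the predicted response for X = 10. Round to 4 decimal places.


Substitute X = 10 into the equation:
Y = 4.27 + 2.31 * 10 = 4.27 + 23.1000 = 27.3700.

27.3700


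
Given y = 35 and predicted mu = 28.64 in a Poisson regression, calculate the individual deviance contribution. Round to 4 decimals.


y/mu = 35/28.64 = 1.222067 (approx.), and ln(35/28.64) = 0.200544.
y * ln(y/mu) = 35 * 0.200544 = 7.019040.
y - mu = 6.36.
D = 2 * (7.019040 - 6.36) = 1.318080, which rounds to 1.3181.

1.3181


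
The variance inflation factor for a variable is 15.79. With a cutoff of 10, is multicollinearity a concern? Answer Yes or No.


Compare VIF = 15.79 to the threshold of 10.
15.79 >= 10, so the answer is Yes.

Yes


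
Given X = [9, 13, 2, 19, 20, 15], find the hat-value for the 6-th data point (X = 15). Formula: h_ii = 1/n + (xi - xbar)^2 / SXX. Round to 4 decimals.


Mean of X: xbar = 13.0000.
SXX = 226.0000.
For X = 15: h = 1/6 + (15 - 13.0000)^2/226.0000 = 0.1844.

0.1844


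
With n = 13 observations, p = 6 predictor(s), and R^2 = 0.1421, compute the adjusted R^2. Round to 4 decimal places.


Plug in: Adj R^2 = 1 - (1 - 0.1421) * 12/6.
= 1 - 0.8579 * 12/6
= 1 - 10.2948 / 6
= 1 - 1.7158 = -0.7158.

-0.7158


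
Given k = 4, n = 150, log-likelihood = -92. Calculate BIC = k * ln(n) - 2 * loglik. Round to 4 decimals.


Compute k*ln(n) = 4*ln(150) = 4*5.010635 = 20.042540.
Then -2*loglik = 184.
BIC = 20.042540 + 184 = 204.042540, which rounds to 204.0425.

204.0425


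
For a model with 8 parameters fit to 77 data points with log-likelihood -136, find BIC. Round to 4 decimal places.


ln(77) = 4.343805.
k * ln(n) = 8 * 4.343805 = 34.750440.
-2L = 272.
BIC = 34.750440 + 272 = 306.750440, which rounds to 306.7504.

306.7504


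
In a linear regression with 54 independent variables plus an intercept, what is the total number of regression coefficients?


Total coefficients = number of predictors + 1 (for the intercept).
= 54 + 1 = 55.

55


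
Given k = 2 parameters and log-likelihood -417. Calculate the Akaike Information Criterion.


AIC = 2k - 2*loglik = 2(2) - 2(-417).
= 4 + 834 = 838.

838


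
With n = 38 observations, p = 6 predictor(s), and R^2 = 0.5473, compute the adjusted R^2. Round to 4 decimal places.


Adjusted R^2 = 1 - (1 - R^2) * (n-1)/(n-p-1).
(1 - R^2) = 0.4527.
(n-1)/(n-p-1) = 37/31.
(1 - R^2) * (n-1) = 0.4527 * 37 = 16.7499.
Divide by (n-p-1): 16.7499 / 31 = 0.5403.
Adj R^2 = 1 - 0.5403 = 0.4597.

0.4597


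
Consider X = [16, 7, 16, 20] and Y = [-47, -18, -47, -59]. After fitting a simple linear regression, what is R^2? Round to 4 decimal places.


The fitted line is Y = 4.0193 + -3.1708*X.
SSres = 0.3526, SStot = 912.7500.
R^2 = 1 - SSres/SStot = 0.9996.

0.9996


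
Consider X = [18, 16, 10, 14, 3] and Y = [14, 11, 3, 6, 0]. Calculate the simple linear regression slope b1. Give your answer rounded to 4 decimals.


First compute the means: xbar = 12.2000, ybar = 6.8000.
Then S_xx = sum((xi - xbar)^2) = 140.8000.
S_xy = sum((xi - xbar)(yi - ybar)) = 127.2000.
b1 = S_xy / S_xx = 127.2000 / 140.8000 = 0.9034.

0.9034


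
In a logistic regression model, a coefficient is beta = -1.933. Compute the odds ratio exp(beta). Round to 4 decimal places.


Odds ratio = exp(beta) = exp(-1.933).
= 0.1447.

0.1447


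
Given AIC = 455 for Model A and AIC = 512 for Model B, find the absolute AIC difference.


Compute |455 - 512| = 57.
Model A has the smaller AIC.

57


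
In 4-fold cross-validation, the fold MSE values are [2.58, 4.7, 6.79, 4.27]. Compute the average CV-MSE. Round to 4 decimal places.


Total MSE across folds = 18.3400.
CV-MSE = 18.3400/4 = 4.5850.

4.5850


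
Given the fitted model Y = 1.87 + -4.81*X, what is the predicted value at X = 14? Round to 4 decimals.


Plug X = 14 into Y = 1.87 + -4.81*X:
Y = 1.87 + -67.3400 = -65.4700.

-65.4700


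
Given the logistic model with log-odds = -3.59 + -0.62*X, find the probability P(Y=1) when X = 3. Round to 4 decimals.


z = -3.59 + -0.62 * 3 = -5.4500.
Sigmoid: P = 1 / (1 + exp(5.4500)) = 0.0043.

0.0043


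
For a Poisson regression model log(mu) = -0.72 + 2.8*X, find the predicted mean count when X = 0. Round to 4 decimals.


eta = -0.72 + 2.8 * 0 = -0.7200.
mu = exp(-0.7200) = 0.4868.

0.4868


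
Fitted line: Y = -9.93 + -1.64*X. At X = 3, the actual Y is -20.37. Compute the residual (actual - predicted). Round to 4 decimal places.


Fitted value at X = 3 is yhat = -9.93 + -1.64*3 = -14.8500.
Residual = -20.37 - -14.8500 = -5.5200.

-5.5200


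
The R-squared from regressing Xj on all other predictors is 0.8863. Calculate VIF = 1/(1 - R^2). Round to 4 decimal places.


Using VIF = 1/(1 - R^2_j):
1 - 0.8863 = 0.1137.
VIF = 8.7951.

8.7951


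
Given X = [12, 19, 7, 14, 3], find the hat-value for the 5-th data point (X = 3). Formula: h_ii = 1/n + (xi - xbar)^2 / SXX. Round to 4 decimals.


n = 5, xbar = 11.0000.
SXX = sum((xi - xbar)^2) = 154.0000.
h = 1/5 + (3 - 11.0000)^2 / 154.0000 = 0.6156.

0.6156


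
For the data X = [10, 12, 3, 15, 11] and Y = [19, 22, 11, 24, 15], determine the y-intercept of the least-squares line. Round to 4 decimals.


First find the slope: b1 = 1.0635.
Means: xbar = 10.2000, ybar = 18.2000.
b0 = ybar - b1 * xbar = 18.2000 - 1.0635 * 10.2000 = 7.3528.

7.3528


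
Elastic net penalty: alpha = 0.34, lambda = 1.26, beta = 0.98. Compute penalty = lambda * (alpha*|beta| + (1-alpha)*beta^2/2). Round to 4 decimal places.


alpha * |beta| = 0.34 * 0.98 = 0.3332.
(1-alpha) * beta^2/2 = 0.66 * 0.9604/2 = 0.3169.
Total = 1.26 * (0.3332 + 0.3169) = 0.8192.

0.8192


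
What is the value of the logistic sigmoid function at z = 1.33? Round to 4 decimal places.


Compute exp(-1.3300) = 0.2645.
Sigmoid = 1 / (1 + 0.2645) = 1 / 1.2645 = 0.7908.

0.7908


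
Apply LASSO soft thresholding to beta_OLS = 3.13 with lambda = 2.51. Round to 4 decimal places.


Check: |3.13| = 3.13 vs lambda = 2.51.
Since |beta| > lambda, coefficient = sign(beta)*(|beta| - lambda) = 0.6200.
Soft-thresholded coefficient = 0.6200.

0.6200


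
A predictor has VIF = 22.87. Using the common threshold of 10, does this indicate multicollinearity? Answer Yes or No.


Compare VIF = 22.87 to the threshold of 10.
22.87 >= 10, so the answer is Yes.

Yes


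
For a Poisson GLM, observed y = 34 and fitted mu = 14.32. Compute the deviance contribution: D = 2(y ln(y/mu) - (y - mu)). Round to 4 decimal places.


First: ln(34/14.32) = 0.864703.
Then: 34 * 0.864703 = 29.399902.
y - mu = 34 - 14.32 = 19.68.
D = 2(29.399902 - 19.68) = 19.439804, which rounds to 19.4398.

19.4398


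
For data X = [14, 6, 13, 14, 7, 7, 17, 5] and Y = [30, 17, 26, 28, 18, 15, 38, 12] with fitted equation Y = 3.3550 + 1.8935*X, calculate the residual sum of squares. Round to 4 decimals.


For each point, residual = actual - predicted.
Residuals: [0.1360, 2.2840, -1.9705, -1.8640, 1.3905, -1.6095, 2.4555, -0.8225].
Sum of squared residuals = 23.8225.

23.8225


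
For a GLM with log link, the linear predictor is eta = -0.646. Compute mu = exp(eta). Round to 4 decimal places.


Apply the inverse link:
mu = e^-0.646 = 0.5241.

0.5241


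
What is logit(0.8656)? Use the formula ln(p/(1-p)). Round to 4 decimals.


The odds are p/(1-p) = 0.8656 / 0.1344 = 6.4405.
logit(p) = ln(6.4405) = 1.8626.

1.8626


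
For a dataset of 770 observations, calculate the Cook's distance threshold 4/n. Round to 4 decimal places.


Cook's distance cutoff = 4/n = 4/770.
= 0.0052.

0.0052


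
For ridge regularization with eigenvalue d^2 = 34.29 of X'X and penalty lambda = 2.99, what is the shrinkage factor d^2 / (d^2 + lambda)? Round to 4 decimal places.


Compute the denominator: 34.29 + 2.99 = 37.2800.
Shrinkage factor = 34.29 / 37.2800 = 0.9198.

0.9198


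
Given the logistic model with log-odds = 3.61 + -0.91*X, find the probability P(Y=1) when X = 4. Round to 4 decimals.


z = 3.61 + -0.91 * 4 = -0.0300.
Sigmoid: P = 1 / (1 + exp(0.0300)) = 0.4925.

0.4925


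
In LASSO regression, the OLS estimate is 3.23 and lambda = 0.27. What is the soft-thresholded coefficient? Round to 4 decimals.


Absolute value: |3.23| = 3.23.
Compare to lambda = 0.27.
Since |beta| > lambda, coefficient = sign(beta)*(|beta| - lambda) = 2.9600.

2.9600


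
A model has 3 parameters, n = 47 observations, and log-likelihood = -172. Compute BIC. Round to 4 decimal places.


ln(47) = 3.850148.
k * ln(n) = 3 * 3.850148 = 11.550444.
-2L = 344.
BIC = 11.550444 + 344 = 355.550444, which rounds to 355.5504.

355.5504


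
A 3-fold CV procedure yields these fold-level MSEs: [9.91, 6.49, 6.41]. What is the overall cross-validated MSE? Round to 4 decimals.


Sum of fold MSEs = 22.8100.
Average = 22.8100 / 3 = 7.6033.

7.6033


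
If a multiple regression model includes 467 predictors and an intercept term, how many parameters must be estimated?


Total coefficients = number of predictors + 1 (for the intercept).
= 467 + 1 = 468.

468


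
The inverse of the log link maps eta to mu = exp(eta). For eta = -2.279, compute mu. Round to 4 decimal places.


Apply the inverse link:
mu = e^-2.279 = 0.1024.

0.1024


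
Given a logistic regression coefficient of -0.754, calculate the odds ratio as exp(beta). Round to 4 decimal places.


exp(-0.754) = 0.4705.
So the odds ratio is 0.4705.

0.4705


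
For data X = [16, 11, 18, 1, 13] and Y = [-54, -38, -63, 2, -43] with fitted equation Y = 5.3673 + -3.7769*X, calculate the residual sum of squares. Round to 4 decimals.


Predicted values from Y = 5.3673 + -3.7769*X.
Residuals: [1.0631, -1.8214, -0.3831, 0.4096, 0.7324].
SSres = 5.2986.

5.2986


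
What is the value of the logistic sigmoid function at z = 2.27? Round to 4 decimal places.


exp(-2.2700) = 0.1033.
1 + exp(-z) = 1.1033.
sigmoid = 1/1.1033 = 0.9064.

0.9064


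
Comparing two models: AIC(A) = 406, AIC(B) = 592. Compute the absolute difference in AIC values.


|AIC_A - AIC_B| = |406 - 592| = 186.
Model A is preferred (lower AIC).

186


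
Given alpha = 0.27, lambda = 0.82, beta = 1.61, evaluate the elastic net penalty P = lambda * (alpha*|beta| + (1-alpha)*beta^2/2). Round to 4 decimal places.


alpha * |beta| = 0.27 * 1.61 = 0.4347.
(1-alpha) * beta^2/2 = 0.73 * 2.5921/2 = 0.9461.
Total = 0.82 * (0.4347 + 0.9461) = 1.1323.

1.1323


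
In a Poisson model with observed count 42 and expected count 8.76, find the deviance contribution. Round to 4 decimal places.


Compute y*ln(y/mu) = 42*ln(42/8.76) = 42*1.567474 = 65.833908.
y - mu = 33.24.
D = 2*(65.833908 - (33.24)) = 65.187816, which rounds to 65.1878.

65.1878


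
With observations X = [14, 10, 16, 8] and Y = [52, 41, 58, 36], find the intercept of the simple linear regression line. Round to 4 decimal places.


The slope is b1 = 2.7500.
Sample means are xbar = 12.0000 and ybar = 46.7500.
Intercept: b0 = 46.7500 - (2.7500)(12.0000) = 13.7500.

13.7500


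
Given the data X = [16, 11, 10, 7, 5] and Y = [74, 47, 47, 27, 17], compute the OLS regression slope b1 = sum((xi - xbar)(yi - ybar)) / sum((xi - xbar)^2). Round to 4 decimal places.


First compute the means: xbar = 9.8000, ybar = 42.4000.
Then S_xx = sum((xi - xbar)^2) = 70.8000.
S_xy = sum((xi - xbar)(yi - ybar)) = 367.4000.
b1 = S_xy / S_xx = 367.4000 / 70.8000 = 5.1893.

5.1893


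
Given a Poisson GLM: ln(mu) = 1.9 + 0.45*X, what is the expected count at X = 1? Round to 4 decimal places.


Linear predictor: eta = 1.9 + (0.45)(1) = 2.3500.
Expected count: mu = exp(2.3500) = 10.4856.

10.4856


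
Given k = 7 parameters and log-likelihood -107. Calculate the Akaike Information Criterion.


AIC = 2*7 - 2*(-107).
= 14 + 214 = 228.

228


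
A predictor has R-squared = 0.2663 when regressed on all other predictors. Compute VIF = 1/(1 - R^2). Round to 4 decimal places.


Using VIF = 1/(1 - R^2_j):
1 - 0.2663 = 0.7337.
VIF = 1.3630.

1.3630


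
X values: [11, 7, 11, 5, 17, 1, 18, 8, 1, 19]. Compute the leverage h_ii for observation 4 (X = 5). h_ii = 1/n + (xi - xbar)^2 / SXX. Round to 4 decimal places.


Compute xbar = 9.8000 with n = 10 observations.
SXX = 395.6000.
Leverage = 1/10 + (5 - 9.8000)^2/395.6000 = 0.1582.

0.1582


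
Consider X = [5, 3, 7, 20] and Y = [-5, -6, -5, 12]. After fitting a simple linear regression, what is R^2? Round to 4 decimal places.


Fit the OLS line: b0 = -10.7525, b1 = 1.1146.
SSres = 6.4300.
SStot = 226.0000.
R^2 = 1 - 6.4300/226.0000 = 0.9715.

0.9715


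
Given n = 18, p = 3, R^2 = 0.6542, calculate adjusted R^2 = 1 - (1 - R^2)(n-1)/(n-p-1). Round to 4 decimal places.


Using the formula:
(1 - 0.6542) = 0.3458.
Multiply by 17/14: 0.3458 * 17 = 5.8786, then 5.8786 / 14 = 0.4199.
Adj R^2 = 1 - 0.4199 = 0.5801.

0.5801


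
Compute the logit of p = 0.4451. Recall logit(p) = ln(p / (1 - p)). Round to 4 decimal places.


Compute the odds: 0.4451/0.5549 = 0.8021.
Take the natural log: ln(0.8021) = -0.2205.

-0.2205


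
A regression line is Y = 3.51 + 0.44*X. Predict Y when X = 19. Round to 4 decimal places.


Plug X = 19 into Y = 3.51 + 0.44*X:
Y = 3.51 + 8.3600 = 11.8700.

11.8700


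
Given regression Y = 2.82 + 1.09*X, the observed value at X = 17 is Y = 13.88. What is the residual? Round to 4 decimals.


Compute yhat = 2.82 + (1.09)(17) = 21.3500.
Residual = actual - predicted = 13.88 - 21.3500 = -7.4700.

-7.4700


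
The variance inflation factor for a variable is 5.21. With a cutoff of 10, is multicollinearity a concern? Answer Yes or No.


Check: VIF = 5.21 vs threshold = 10.
Since 5.21 < 10, the answer is No.

No


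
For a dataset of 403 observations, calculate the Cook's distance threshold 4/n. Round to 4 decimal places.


Using the rule of thumb:
Threshold = 4 / 403 = 0.0099.

0.0099


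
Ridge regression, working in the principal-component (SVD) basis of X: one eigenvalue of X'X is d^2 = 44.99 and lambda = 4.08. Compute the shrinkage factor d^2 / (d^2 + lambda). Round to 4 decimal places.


Compute the denominator: 44.99 + 4.08 = 49.0700.
Shrinkage factor = 44.99 / 49.0700 = 0.9169.

0.9169


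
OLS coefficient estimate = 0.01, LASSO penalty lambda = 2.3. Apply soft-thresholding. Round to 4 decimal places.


Absolute value: |0.01| = 0.01.
Compare to lambda = 2.3.
Since |beta| <= lambda, the coefficient is set to 0.

0.0000


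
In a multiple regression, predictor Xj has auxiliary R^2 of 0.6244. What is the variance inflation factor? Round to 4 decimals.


Using VIF = 1/(1 - R^2_j):
1 - 0.6244 = 0.3756.
VIF = 2.6624.

2.6624


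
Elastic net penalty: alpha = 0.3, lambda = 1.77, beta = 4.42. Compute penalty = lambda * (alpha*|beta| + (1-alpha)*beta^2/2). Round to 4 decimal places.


Compute:
L1 = 0.3 * 4.42 = 1.3260.
L2 = 0.7 * 4.42^2 / 2 = 6.8377.
Penalty = 1.77 * (1.3260 + 6.8377) = 14.4498.

14.4498


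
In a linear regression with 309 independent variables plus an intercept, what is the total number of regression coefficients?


Each predictor gets one coefficient, plus one intercept.
Total parameters = 309 + 1 = 310.

310


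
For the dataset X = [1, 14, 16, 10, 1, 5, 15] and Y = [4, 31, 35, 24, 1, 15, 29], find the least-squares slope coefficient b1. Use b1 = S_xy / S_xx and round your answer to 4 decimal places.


Calculate xbar = 8.8571, ybar = 19.8571.
S_xx = 254.8571, S_xy = 517.8571.
Using b1 = S_xy / S_xx = 517.8571 / 254.8571, we get b1 = 2.0320.

2.0320


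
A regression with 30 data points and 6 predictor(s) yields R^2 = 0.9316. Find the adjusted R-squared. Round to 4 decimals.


Using the formula:
(1 - 0.9316) = 0.0684.
Multiply by 29/23: 0.0684 * 29 = 1.9836, then 1.9836 / 23 = 0.0862.
Adj R^2 = 1 - 0.0862 = 0.9138.

0.9138


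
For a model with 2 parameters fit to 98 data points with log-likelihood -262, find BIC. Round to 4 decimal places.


k * ln(n) = 2 * ln(98) = 2 * 4.584967 = 9.169934.
-2 * loglik = -2 * (-262) = 524.
BIC = 9.169934 + 524 = 533.169934, which rounds to 533.1699.

533.1699


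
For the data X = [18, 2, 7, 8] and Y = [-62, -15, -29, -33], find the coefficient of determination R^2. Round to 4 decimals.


Fit the OLS line: b0 = -8.9870, b1 = -2.9443.
SSres = 0.5826.
SStot = 1168.7500.
R^2 = 1 - 0.5826/1168.7500 = 0.9995.

0.9995


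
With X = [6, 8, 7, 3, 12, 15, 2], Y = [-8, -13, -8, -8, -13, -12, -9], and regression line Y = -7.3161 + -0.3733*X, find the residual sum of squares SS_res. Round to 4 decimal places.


Predicted values from Y = -7.3161 + -0.3733*X.
Residuals: [1.5559, -2.6975, 1.9292, 0.4360, -1.2043, 0.9156, -0.9373].
SSres = 16.7764.

16.7764


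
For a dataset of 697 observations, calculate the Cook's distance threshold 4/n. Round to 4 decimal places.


Using the rule of thumb:
Threshold = 4 / 697 = 0.0057.

0.0057


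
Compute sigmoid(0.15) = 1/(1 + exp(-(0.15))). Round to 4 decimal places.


First, exp(-0.1500) = 0.8607.
Then sigma(z) = 1/(1 + 0.8607) = 0.5374.

0.5374


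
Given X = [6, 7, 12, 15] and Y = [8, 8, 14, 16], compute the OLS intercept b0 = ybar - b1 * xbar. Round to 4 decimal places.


First find the slope: b1 = 0.9630.
Means: xbar = 10.0000, ybar = 11.5000.
b0 = ybar - b1 * xbar = 11.5000 - 0.9630 * 10.0000 = 1.8704.

1.8704


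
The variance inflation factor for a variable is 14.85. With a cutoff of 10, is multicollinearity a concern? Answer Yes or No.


Compare VIF = 14.85 to the threshold of 10.
14.85 >= 10, so the answer is Yes.

Yes


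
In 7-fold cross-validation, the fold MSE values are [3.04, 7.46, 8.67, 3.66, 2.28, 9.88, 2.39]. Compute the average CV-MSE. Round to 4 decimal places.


Sum of fold MSEs = 37.3800.
Average = 37.3800 / 7 = 5.3400.

5.3400


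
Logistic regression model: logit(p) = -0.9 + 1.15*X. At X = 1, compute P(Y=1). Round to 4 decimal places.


Linear predictor: z = -0.9 + 1.15 * 1 = 0.2500.
P = 1/(1 + exp(-0.2500)) = 1/(1 + 0.7788) = 0.5622.

0.5622


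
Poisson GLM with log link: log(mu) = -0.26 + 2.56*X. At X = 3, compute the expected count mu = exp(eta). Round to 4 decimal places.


Linear predictor: eta = -0.26 + (2.56)(3) = 7.4200.
Expected count: mu = exp(7.4200) = 1669.0335.

1669.0335


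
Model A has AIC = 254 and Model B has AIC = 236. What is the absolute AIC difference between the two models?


|AIC_A - AIC_B| = |254 - 236| = 18.
Model B is preferred (lower AIC).

18


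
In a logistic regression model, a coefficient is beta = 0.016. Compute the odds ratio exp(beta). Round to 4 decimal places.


Odds ratio = exp(beta) = exp(0.016).
= 1.0161.

1.0161


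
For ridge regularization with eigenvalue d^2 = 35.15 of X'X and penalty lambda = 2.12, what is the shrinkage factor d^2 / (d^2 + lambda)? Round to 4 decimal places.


Denominator = d^2 + lambda = 35.15 + 2.12 = 37.2700.
Shrinkage = 35.15 / 37.2700 = 0.9431.

0.9431


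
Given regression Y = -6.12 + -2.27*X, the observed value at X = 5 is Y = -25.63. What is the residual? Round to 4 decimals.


Fitted value at X = 5 is yhat = -6.12 + -2.27*5 = -17.4700.
Residual = -25.63 - -17.4700 = -8.1600.

-8.1600


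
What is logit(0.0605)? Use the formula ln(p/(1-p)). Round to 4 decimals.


1 - p = 0.9395.
p/(1-p) = 0.0644.
logit = ln(0.0644) = -2.7427.

-2.7427


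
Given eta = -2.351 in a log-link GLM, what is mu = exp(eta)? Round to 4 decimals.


Apply the inverse link:
mu = e^-2.351 = 0.0953.

0.0953


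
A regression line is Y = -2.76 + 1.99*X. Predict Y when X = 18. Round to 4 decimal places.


Plug X = 18 into Y = -2.76 + 1.99*X:
Y = -2.76 + 35.8200 = 33.0600.

33.0600


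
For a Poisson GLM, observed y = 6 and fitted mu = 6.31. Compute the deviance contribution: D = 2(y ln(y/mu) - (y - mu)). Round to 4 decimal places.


y/mu = 6/6.31 = 0.950872 (approx.), and ln(6/6.31) = -0.050376.
y * ln(y/mu) = 6 * -0.050376 = -0.302256.
y - mu = -0.31.
D = 2 * (-0.302256 - -0.31) = 0.015488, which rounds to 0.0155.

0.0155


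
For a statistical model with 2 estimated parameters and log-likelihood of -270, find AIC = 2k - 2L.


Compute:
2k = 2*2 = 4.
-2*loglik = -2*(-270) = 540.
AIC = 4 + 540 = 544.

544


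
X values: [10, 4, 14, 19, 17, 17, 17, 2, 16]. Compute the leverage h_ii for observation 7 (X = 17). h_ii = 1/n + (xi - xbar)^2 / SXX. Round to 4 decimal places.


Compute xbar = 12.8889 with n = 9 observations.
SXX = 304.8889.
Leverage = 1/9 + (17 - 12.8889)^2/304.8889 = 0.1665.

0.1665


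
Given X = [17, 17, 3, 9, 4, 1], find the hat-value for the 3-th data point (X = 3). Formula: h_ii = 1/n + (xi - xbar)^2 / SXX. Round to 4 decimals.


Compute xbar = 8.5000 with n = 6 observations.
SXX = 251.5000.
Leverage = 1/6 + (3 - 8.5000)^2/251.5000 = 0.2869.

0.2869


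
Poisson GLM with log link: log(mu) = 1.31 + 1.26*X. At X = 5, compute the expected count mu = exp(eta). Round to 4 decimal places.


eta = 1.31 + 1.26 * 5 = 7.6100.
mu = exp(7.6100) = 2018.2781.

2018.2781


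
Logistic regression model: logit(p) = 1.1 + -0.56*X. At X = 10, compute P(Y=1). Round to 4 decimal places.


Linear predictor: z = 1.1 + -0.56 * 10 = -4.5000.
P = 1/(1 + exp(4.5000)) = 1/(1 + 90.0171) = 0.0110.

0.0110


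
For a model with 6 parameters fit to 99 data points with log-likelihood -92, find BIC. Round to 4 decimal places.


Compute k*ln(n) = 6*ln(99) = 6*4.595120 = 27.570720.
Then -2*loglik = 184.
BIC = 27.570720 + 184 = 211.570720, which rounds to 211.5707.

211.5707


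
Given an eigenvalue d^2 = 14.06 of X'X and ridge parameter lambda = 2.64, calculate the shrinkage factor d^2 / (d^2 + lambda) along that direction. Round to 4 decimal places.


d^2 + lambda = 14.06 + 2.64 = 16.7000.
Shrinkage factor = 14.06/16.7000 = 0.8419.

0.8419


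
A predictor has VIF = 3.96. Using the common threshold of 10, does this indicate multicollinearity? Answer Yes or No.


Check: VIF = 3.96 vs threshold = 10.
Since 3.96 < 10, the answer is No.

No


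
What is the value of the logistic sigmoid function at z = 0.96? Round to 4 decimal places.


exp(-0.9600) = 0.3829.
1 + exp(-z) = 1.3829.
sigmoid = 1/1.3829 = 0.7231.

0.7231


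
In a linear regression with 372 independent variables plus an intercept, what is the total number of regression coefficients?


Each predictor gets one coefficient, plus one intercept.
Total parameters = 372 + 1 = 373.

373


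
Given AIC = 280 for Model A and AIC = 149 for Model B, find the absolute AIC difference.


Absolute difference = |280 - 149| = 131.
The model with lower AIC (B) is preferred.

131


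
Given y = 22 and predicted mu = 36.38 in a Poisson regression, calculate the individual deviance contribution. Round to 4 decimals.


First: ln(22/36.38) = -0.502977.
Then: 22 * -0.502977 = -11.065494.
y - mu = 22 - 36.38 = -14.38.
D = 2(-11.065494 - -14.38) = 6.629012, which rounds to 6.6290.

6.6290


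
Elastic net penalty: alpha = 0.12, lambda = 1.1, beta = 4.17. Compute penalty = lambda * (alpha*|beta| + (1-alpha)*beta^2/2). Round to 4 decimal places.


alpha * |beta| = 0.12 * 4.17 = 0.5004.
(1-alpha) * beta^2/2 = 0.88 * 17.3889/2 = 7.6511.
Total = 1.1 * (0.5004 + 7.6511) = 8.9667.

8.9667


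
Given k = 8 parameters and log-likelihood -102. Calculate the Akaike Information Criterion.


AIC = 2*8 - 2*(-102).
= 16 + 204 = 220.

220


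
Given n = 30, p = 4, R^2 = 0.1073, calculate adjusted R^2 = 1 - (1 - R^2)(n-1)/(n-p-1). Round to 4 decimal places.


Adjusted R^2 = 1 - (1 - R^2) * (n-1)/(n-p-1).
(1 - R^2) = 0.8927.
(n-1)/(n-p-1) = 29/25.
(1 - R^2) * (n-1) = 0.8927 * 29 = 25.8883.
Divide by (n-p-1): 25.8883 / 25 = 1.0355.
Adj R^2 = 1 - 1.0355 = -0.0355.

-0.0355


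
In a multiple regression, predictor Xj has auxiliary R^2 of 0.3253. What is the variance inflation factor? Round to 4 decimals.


VIF = 1 / (1 - 0.3253).
= 1 / 0.6747 = 1.4821.

1.4821


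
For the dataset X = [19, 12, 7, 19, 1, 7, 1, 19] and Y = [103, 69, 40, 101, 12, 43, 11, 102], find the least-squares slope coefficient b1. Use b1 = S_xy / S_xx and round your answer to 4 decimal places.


First compute the means: xbar = 10.6250, ybar = 60.1250.
Then S_xx = sum((xi - xbar)^2) = 423.8750.
S_xy = sum((xi - xbar)(yi - ybar)) = 2135.3750.
b1 = S_xy / S_xx = 2135.3750 / 423.8750 = 5.0377.

5.0377


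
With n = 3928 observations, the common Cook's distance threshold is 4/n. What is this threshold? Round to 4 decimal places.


Using the rule of thumb:
Threshold = 4 / 3928 = 0.0010.

0.0010


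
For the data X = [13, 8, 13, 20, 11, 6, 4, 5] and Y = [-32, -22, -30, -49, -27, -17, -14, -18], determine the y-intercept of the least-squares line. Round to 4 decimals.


Compute b1 = -2.0850 from the OLS formula.
With xbar = 10.0000 and ybar = -26.1250, the intercept is:
b0 = -26.1250 - -2.0850 * 10.0000 = -5.2750.

-5.2750


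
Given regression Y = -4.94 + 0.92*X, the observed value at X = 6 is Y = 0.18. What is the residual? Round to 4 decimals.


Compute yhat = -4.94 + (0.92)(6) = 0.5800.
Residual = actual - predicted = 0.18 - 0.5800 = -0.4000.

-0.4000


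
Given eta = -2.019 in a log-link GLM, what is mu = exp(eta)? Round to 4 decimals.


mu = exp(eta) = exp(-2.019).
= 0.1328.

0.1328


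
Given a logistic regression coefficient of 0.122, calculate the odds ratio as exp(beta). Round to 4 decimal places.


The odds ratio is computed as:
OR = e^(0.122) = 1.1298.

1.1298


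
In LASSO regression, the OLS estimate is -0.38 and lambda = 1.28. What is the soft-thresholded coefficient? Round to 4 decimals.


Check: |-0.38| = 0.38 vs lambda = 1.28.
Since |beta| <= lambda, the coefficient is set to 0.
Soft-thresholded coefficient = 0.0000.

0.0000


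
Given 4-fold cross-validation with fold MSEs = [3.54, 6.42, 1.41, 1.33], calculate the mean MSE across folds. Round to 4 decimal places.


Sum of fold MSEs = 12.7000.
Average = 12.7000 / 4 = 3.1750.

3.1750


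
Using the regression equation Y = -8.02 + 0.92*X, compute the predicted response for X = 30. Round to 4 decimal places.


Plug X = 30 into Y = -8.02 + 0.92*X:
Y = -8.02 + 27.6000 = 19.5800.

19.5800


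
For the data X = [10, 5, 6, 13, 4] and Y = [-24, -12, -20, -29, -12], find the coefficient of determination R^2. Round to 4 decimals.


The fitted line is Y = -5.0769 + -1.8846*X.
SSres = 20.0385, SStot = 223.2000.
R^2 = 1 - SSres/SStot = 0.9102.

0.9102


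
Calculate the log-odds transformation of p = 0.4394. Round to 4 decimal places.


The odds are p/(1-p) = 0.4394 / 0.5606 = 0.7838.
logit(p) = ln(0.7838) = -0.2436.

-0.2436


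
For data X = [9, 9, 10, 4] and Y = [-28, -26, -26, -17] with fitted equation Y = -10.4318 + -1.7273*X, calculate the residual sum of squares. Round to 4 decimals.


For each point, residual = actual - predicted.
Residuals: [-2.0225, -0.0225, 1.7048, 0.3410].
Sum of squared residuals = 7.1136.

7.1136


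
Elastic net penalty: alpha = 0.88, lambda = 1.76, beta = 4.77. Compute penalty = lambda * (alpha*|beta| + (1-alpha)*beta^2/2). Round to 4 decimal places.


L1 component = 0.88 * |4.77| = 4.1976.
L2 component = 0.12 * 4.77^2 / 2 = 1.3652.
Penalty = 1.76 * (4.1976 + 1.3652) = 1.76 * 5.5628 = 9.7905.

9.7905


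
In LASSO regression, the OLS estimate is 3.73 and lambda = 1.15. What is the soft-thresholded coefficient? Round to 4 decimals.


Absolute value: |3.73| = 3.73.
Compare to lambda = 1.15.
Since |beta| > lambda, coefficient = sign(beta)*(|beta| - lambda) = 2.5800.

2.5800


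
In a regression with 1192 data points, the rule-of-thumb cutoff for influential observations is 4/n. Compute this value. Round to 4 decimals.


The threshold is 4/n.
4/1192 = 0.0034.

0.0034


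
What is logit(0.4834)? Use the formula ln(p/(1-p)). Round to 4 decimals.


Compute the odds: 0.4834/0.5166 = 0.9357.
Take the natural log: ln(0.9357) = -0.0664.

-0.0664


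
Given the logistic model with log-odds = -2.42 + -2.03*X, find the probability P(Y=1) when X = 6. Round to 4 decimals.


Compute z = -2.42 + (-2.03)(6) = -14.6000.
exp(-z) = 2191287.8756.
P = 1/(1 + 2191287.8756) = 0.0000.

0.0000


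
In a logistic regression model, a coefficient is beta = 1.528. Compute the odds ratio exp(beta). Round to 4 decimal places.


Odds ratio = exp(beta) = exp(1.528).
= 4.6089.

4.6089


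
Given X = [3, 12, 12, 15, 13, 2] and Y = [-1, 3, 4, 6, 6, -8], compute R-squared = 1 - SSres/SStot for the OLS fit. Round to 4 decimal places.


The fitted line is Y = -6.8740 + 0.8990*X.
SSres = 21.2682, SStot = 145.3333.
R^2 = 1 - SSres/SStot = 0.8537.

0.8537


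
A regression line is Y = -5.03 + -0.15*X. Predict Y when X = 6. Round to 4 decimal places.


Substitute X = 6 into the equation:
Y = -5.03 + -0.15 * 6 = -5.03 + -0.9000 = -5.9300.

-5.9300


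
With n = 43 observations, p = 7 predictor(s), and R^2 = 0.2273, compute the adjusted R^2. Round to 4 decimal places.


Adjusted R^2 = 1 - (1 - R^2) * (n-1)/(n-p-1).
(1 - R^2) = 0.7727.
(n-1)/(n-p-1) = 42/35.
(1 - R^2) * (n-1) = 0.7727 * 42 = 32.4534.
Divide by (n-p-1): 32.4534 / 35 = 0.9272.
Adj R^2 = 1 - 0.9272 = 0.0728.

0.0728


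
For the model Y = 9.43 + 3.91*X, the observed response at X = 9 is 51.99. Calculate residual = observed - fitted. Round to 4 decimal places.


Fitted value at X = 9 is yhat = 9.43 + 3.91*9 = 44.6200.
Residual = 51.99 - 44.6200 = 7.3700.

7.3700


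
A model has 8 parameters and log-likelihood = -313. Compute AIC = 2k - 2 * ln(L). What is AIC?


AIC = 2k - 2*loglik = 2(8) - 2(-313).
= 16 + 626 = 642.

642


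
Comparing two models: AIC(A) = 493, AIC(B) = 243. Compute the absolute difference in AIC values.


Compute |493 - 243| = 250.
Model B has the smaller AIC.

250


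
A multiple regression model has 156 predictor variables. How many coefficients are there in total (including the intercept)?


Including the intercept, the model has 156 predictor coefficients + 1 intercept.
Total = 157.

157


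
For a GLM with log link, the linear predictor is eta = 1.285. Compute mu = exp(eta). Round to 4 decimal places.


The inverse log link gives:
mu = exp(1.285) = 3.6147.

3.6147


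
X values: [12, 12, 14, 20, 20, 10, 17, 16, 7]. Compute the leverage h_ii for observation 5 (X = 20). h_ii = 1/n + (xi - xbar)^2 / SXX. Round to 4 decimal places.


Compute xbar = 14.2222 with n = 9 observations.
SXX = 157.5556.
Leverage = 1/9 + (20 - 14.2222)^2/157.5556 = 0.3230.

0.3230


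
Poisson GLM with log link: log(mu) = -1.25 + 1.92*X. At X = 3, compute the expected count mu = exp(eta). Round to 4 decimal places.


Compute eta = -1.25 + 1.92 * 3 = 4.5100.
Apply inverse link: mu = e^4.5100 = 90.9218.

90.9218


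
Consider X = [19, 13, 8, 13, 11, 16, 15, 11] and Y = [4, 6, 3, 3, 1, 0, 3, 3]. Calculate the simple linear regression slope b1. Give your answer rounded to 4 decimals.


First compute the means: xbar = 13.2500, ybar = 2.8750.
Then S_xx = sum((xi - xbar)^2) = 81.5000.
S_xy = sum((xi - xbar)(yi - ybar)) = 1.2500.
b1 = S_xy / S_xx = 1.2500 / 81.5000 = 0.0153.

0.0153


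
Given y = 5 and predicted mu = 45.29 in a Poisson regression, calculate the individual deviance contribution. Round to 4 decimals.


Compute y*ln(y/mu) = 5*ln(5/45.29) = 5*-2.203648 = -11.018240.
y - mu = -40.29.
D = 2*(-11.018240 - (-40.29)) = 58.543520, which rounds to 58.5435.

58.5435


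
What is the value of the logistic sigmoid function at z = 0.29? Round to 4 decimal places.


exp(-0.2900) = 0.7483.
1 + exp(-z) = 1.7483.
sigmoid = 1/1.7483 = 0.5720.

0.5720


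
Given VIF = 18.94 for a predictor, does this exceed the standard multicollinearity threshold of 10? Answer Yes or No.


The threshold is 10.
VIF = 18.94 is >= 10.
Multicollinearity indication: Yes.

Yes


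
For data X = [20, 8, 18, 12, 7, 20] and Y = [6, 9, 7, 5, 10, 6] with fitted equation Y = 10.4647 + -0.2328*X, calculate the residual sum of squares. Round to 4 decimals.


Predicted values from Y = 10.4647 + -0.2328*X.
Residuals: [0.1913, 0.3977, 0.7257, -2.6711, 1.1649, 0.1913].
SSres = 9.2498.

9.2498


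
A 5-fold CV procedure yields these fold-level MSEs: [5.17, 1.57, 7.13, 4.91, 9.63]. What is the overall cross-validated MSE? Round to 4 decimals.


Total MSE across folds = 28.4100.
CV-MSE = 28.4100/5 = 5.6820.

5.6820


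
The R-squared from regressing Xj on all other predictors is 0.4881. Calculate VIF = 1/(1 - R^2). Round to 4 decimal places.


VIF = 1 / (1 - 0.4881).
= 1 / 0.5119 = 1.9535.

1.9535


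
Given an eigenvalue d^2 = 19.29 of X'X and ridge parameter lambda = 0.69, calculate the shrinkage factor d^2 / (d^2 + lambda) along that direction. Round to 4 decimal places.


d^2 + lambda = 19.29 + 0.69 = 19.9800.
Shrinkage factor = 19.29/19.9800 = 0.9655.

0.9655


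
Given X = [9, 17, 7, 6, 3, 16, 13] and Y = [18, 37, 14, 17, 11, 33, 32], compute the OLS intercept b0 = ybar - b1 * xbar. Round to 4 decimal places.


Compute b1 = 1.9239 from the OLS formula.
With xbar = 10.1429 and ybar = 23.1429, the intercept is:
b0 = 23.1429 - 1.9239 * 10.1429 = 3.6294.

3.6294


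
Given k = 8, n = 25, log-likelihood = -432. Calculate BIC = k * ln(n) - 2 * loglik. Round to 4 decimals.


ln(25) = 3.218876.
k * ln(n) = 8 * 3.218876 = 25.751008.
-2L = 864.
BIC = 25.751008 + 864 = 889.751008, which rounds to 889.7510.

889.7510


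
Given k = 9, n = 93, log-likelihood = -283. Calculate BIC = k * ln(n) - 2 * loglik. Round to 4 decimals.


ln(93) = 4.532599.
k * ln(n) = 9 * 4.532599 = 40.793391.
-2L = 566.
BIC = 40.793391 + 566 = 606.793391, which rounds to 606.7934.

606.7934


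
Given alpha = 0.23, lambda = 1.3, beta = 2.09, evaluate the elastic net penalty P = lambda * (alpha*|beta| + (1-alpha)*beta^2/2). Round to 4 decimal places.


Compute:
L1 = 0.23 * 2.09 = 0.4807.
L2 = 0.77 * 2.09^2 / 2 = 1.6817.
Penalty = 1.3 * (0.4807 + 1.6817) = 2.8111.

2.8111


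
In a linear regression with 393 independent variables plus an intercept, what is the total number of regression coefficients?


Each predictor gets one coefficient, plus one intercept.
Total parameters = 393 + 1 = 394.

394


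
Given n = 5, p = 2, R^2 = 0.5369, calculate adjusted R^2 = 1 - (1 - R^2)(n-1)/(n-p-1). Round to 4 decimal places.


Plug in: Adj R^2 = 1 - (1 - 0.5369) * 4/2.
= 1 - 0.4631 * 4/2
= 1 - 1.8524 / 2
= 1 - 0.9262 = 0.0738.

0.0738


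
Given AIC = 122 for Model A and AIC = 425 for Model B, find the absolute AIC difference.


Absolute difference = |122 - 425| = 303.
The model with lower AIC (A) is preferred.

303


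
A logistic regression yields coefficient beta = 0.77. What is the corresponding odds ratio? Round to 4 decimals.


The odds ratio is computed as:
OR = e^(0.77) = 2.1598.

2.1598


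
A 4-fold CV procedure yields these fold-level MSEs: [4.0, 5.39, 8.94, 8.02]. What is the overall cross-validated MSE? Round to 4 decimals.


Total MSE across folds = 26.3500.
CV-MSE = 26.3500/4 = 6.5875.

6.5875


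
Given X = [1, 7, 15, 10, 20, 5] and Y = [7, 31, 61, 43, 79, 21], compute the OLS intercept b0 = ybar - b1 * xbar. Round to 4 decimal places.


Compute b1 = 3.8217 from the OLS formula.
With xbar = 9.6667 and ybar = 40.3333, the intercept is:
b0 = 40.3333 - 3.8217 * 9.6667 = 3.3900.

3.3900


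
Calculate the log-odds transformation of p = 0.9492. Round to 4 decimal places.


The odds are p/(1-p) = 0.9492 / 0.0508 = 18.6850.
logit(p) = ln(18.6850) = 2.9277.

2.9277


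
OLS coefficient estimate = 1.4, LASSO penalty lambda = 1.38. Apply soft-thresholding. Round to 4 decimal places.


|beta_OLS| = 1.4.
lambda = 1.38.
Since |beta| > lambda, coefficient = sign(beta)*(|beta| - lambda) = 0.0200.
Result = 0.0200.

0.0200
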